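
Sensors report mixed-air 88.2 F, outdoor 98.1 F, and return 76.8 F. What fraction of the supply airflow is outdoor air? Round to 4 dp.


frac = (88.2 - 76.8) / (98.1 - 76.8) = 0.5352

0.5352


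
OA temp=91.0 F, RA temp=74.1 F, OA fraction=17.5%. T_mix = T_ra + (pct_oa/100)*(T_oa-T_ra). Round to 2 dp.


T_mix = 74.1 + (17.5/100)*(91.0-74.1) = 77.06 F

77.06 F


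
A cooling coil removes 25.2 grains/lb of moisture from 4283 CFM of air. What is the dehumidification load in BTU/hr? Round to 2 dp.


Q = 0.68 * 4283 * 25.2 = 73393.49 BTU/hr

73393.49 BTU/hr


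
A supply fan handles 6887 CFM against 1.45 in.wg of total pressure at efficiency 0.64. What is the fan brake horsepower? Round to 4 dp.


BHP = 6887 * 1.45 / (6356 * 0.64) = 2.4549 hp

2.4549 hp


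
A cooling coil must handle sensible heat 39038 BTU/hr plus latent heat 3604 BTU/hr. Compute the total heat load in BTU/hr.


Qt = 39038 + 3604 = 42642 BTU/hr

42642 BTU/hr


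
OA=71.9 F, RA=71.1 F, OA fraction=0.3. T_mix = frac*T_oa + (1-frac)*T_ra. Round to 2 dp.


T_mix = 0.3*71.9 + 0.7*71.1 = 71.34 F

71.34 F


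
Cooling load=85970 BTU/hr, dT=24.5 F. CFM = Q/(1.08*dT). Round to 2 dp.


CFM = 85970 / (1.08 * 24.5) = 3249.06

3249.06 CFM


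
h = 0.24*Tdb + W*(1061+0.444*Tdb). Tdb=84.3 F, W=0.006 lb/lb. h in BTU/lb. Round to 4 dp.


h = 0.24*84.3 + 0.006*(1061+0.444*84.3) = 26.8226 BTU/lb

26.8226 BTU/lb


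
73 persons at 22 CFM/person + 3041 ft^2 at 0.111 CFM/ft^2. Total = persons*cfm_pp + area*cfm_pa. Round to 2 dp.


Total = 73*22 + 3041*0.111 = 1943.55 CFM

1943.55 CFM


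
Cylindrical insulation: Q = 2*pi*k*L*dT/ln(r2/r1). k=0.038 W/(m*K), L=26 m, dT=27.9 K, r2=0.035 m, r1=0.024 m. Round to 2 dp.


Q = 2*pi*0.038*26*27.9/ln(0.035/0.024) = 459.05 W

459.05 W


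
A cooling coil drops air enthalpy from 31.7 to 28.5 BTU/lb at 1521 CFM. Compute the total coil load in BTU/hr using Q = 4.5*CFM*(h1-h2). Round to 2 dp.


Q = 4.5 * 1521 * (31.7 - 28.5) = 21902.40 BTU/hr

21902.40 BTU/hr


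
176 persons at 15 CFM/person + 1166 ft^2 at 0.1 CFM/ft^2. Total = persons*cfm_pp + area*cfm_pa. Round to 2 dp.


Total = 176*15 + 1166*0.1 = 2756.60 CFM

2756.60 CFM


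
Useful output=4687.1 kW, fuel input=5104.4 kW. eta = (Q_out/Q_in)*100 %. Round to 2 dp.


eta = (4687.1/5104.4)*100 = 91.82 %

91.82 %


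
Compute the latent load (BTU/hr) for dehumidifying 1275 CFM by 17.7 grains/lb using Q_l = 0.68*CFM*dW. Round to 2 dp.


Q = 0.68 * 1275 * 17.7 = 15345.90 BTU/hr

15345.90 BTU/hr


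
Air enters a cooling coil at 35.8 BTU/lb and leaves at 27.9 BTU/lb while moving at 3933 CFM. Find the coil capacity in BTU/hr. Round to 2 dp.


Q = 4.5 * 3933 * (35.8 - 27.9) = 139818.15 BTU/hr

139818.15 BTU/hr


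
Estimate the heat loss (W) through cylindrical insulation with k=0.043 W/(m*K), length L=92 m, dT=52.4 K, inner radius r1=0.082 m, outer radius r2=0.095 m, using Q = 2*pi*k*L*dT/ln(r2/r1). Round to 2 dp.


Q = 2*pi*0.043*92*52.4/ln(0.095/0.082) = 8850.84 W

8850.84 W


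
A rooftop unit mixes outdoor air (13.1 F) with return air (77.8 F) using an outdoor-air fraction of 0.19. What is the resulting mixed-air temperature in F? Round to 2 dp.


T_mix = 0.19*13.1 + 0.81*77.8 = 65.51 F

65.51 F


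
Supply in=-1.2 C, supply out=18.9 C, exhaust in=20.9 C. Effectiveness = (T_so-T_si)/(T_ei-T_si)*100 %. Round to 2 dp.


eff = (18.9-(-1.2))/(20.9-(-1.2))*100 = 90.95 %

90.95 %


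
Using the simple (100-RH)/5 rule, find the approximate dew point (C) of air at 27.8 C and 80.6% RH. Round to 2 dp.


Td = 27.8 - (100-80.6)/5 = 23.92 C

23.92 C


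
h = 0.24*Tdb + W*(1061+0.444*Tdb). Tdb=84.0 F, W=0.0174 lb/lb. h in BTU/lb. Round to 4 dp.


h = 0.24*84.0 + 0.0174*(1061+0.444*84.0) = 39.2704 BTU/lb

39.2704 BTU/lb


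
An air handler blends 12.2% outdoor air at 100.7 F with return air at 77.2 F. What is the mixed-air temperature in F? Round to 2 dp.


T_mix = 77.2 + (12.2/100)*(100.7-77.2) = 80.07 F

80.07 F


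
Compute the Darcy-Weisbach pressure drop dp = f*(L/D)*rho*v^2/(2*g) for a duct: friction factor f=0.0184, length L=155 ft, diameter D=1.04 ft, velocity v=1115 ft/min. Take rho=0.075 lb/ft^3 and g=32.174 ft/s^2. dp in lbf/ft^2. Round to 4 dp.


v_fps = 1115/60 = 18.5833 ft/s
dp = 0.0184*(155/1.04)*0.075*18.5833^2/(2*32.174) = 1.1038 lbf/ft^2

1.1038 lbf/ft^2


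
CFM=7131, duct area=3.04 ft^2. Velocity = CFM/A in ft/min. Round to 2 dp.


V = 7131 / 3.04 = 2345.72 ft/min

2345.72 ft/min


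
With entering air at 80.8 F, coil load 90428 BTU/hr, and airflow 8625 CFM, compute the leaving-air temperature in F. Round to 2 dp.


dT = 90428/(1.08*8625) = 9.7078
T_leave = 80.8 - 9.7078 = 71.09 F

71.09 F


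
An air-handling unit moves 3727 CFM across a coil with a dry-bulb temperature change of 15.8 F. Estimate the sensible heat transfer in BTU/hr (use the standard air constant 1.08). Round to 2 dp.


Q = 1.08 * 3727 * 15.8 = 63597.53 BTU/hr

63597.53 BTU/hr


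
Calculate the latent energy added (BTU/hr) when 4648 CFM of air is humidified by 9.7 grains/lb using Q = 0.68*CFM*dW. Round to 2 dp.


Q = 0.68 * 4648 * 9.7 = 30658.21 BTU/hr

30658.21 BTU/hr


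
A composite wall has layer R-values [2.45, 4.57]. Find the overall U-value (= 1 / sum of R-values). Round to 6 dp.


R_total = 2.45 + 4.57 = 7.02
U = 1/7.02 = 0.142450

0.142450


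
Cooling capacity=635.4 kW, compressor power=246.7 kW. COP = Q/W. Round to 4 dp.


COP = 635.4 / 246.7 = 2.5756

2.5756


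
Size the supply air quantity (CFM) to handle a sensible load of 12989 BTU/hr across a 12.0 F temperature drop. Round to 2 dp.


CFM = 12989 / (1.08 * 12.0) = 1002.24

1002.24 CFM


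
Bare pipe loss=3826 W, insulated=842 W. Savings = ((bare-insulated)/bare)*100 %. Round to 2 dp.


Savings = ((3826-842)/3826)*100 = 77.99 %

77.99 %


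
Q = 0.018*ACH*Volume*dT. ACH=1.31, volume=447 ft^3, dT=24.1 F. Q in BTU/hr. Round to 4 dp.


Q = 0.018 * 1.31 * 447 * 24.1 = 254.0203 BTU/hr

254.0203 BTU/hr


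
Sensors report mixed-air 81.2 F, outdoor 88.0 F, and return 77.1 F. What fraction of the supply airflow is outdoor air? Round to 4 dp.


frac = (81.2 - 77.1) / (88.0 - 77.1) = 0.3761

0.3761


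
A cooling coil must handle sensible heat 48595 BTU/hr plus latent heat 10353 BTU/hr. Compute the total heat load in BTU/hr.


Qt = 48595 + 10353 = 58948 BTU/hr

58948 BTU/hr


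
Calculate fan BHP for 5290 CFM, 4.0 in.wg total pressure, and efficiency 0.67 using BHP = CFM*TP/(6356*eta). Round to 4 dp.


BHP = 5290 * 4.0 / (6356 * 0.67) = 4.9689 hp

4.9689 hp


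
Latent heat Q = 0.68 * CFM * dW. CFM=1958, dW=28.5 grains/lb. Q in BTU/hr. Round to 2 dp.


Q = 0.68 * 1958 * 28.5 = 37946.04 BTU/hr

37946.04 BTU/hr


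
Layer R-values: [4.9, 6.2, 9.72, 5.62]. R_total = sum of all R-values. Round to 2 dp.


R_total = 4.9 + 6.2 + 9.72 + 5.62 = 26.44

26.44


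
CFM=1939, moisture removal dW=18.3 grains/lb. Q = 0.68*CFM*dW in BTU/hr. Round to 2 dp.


Q = 0.68 * 1939 * 18.3 = 24128.92 BTU/hr

24128.92 BTU/hr


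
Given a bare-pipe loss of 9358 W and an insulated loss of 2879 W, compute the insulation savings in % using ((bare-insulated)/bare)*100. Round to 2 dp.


Savings = ((9358-2879)/9358)*100 = 69.23 %

69.23 %


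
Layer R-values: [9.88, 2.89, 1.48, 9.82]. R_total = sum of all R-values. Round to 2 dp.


R_total = 9.88 + 2.89 + 1.48 + 9.82 = 24.07

24.07


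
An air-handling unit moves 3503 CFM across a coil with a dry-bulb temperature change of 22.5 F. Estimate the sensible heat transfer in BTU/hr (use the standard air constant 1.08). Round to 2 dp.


Q = 1.08 * 3503 * 22.5 = 85122.90 BTU/hr

85122.90 BTU/hr


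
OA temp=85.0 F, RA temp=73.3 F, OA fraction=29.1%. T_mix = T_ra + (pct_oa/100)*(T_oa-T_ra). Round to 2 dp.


T_mix = 73.3 + (29.1/100)*(85.0-73.3) = 76.70 F

76.70 F


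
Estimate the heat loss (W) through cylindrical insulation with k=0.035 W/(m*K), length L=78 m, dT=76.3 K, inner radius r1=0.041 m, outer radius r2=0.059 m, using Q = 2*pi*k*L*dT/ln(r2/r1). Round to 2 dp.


Q = 2*pi*0.035*78*76.3/ln(0.059/0.041) = 3595.89 W

3595.89 W


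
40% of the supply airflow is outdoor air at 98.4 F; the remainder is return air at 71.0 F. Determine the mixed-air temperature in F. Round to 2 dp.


T_mix = 0.4*98.4 + 0.6*71.0 = 81.96 F

81.96 F


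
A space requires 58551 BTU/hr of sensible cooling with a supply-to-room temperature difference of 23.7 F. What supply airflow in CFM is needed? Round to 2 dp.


CFM = 58551 / (1.08 * 23.7) = 2287.51

2287.51 CFM


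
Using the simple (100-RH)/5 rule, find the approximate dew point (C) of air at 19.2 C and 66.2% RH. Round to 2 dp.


Td = 19.2 - (100-66.2)/5 = 12.44 C

12.44 C


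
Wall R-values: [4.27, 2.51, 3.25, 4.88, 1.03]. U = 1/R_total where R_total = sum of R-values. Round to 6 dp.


R_total = 4.27 + 2.51 + 3.25 + 4.88 + 1.03 = 15.94
U = 1/15.94 = 0.062735

0.062735


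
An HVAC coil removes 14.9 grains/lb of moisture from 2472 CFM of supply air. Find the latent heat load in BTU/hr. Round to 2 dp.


Q = 0.68 * 2472 * 14.9 = 25046.30 BTU/hr

25046.30 BTU/hr


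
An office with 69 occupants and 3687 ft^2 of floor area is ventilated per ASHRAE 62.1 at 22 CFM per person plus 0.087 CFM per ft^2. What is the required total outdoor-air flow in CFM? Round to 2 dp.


Total = 69*22 + 3687*0.087 = 1838.77 CFM

1838.77 CFM


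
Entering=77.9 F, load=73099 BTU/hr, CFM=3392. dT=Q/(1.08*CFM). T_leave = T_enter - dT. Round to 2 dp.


dT = 73099/(1.08*3392) = 19.9541
T_leave = 77.9 - 19.9541 = 57.95 F

57.95 F


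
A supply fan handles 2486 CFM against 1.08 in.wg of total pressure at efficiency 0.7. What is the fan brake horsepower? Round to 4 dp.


BHP = 2486 * 1.08 / (6356 * 0.7) = 0.6035 hp

0.6035 hp


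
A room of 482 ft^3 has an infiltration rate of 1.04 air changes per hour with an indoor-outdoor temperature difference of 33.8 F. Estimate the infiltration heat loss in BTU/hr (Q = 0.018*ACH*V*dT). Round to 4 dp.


Q = 0.018 * 1.04 * 482 * 33.8 = 304.9788 BTU/hr

304.9788 BTU/hr


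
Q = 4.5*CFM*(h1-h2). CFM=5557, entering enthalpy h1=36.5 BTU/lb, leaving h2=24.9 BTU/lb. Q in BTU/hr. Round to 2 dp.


Q = 4.5 * 5557 * (36.5 - 24.9) = 290075.40 BTU/hr

290075.40 BTU/hr


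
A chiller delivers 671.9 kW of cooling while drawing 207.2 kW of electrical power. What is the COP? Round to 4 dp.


COP = 671.9 / 207.2 = 3.2428

3.2428


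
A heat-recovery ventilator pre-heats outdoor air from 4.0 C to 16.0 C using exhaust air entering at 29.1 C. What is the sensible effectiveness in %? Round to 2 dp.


eff = (16.0-4.0)/(29.1-4.0)*100 = 47.81 %

47.81 %


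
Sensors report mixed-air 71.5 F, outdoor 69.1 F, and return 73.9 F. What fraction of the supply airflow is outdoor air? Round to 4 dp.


frac = (71.5 - 73.9) / (69.1 - 73.9) = 0.5000

0.5000


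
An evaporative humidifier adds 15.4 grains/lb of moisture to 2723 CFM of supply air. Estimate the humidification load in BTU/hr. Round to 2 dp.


Q = 0.68 * 2723 * 15.4 = 28515.26 BTU/hr

28515.26 BTU/hr


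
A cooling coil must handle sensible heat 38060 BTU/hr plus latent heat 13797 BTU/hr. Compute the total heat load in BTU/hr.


Qt = 38060 + 13797 = 51857 BTU/hr

51857 BTU/hr


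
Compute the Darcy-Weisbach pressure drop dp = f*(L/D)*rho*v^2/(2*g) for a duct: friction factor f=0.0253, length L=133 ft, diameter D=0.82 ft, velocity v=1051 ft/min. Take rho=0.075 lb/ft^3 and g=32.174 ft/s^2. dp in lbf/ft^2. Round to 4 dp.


v_fps = 1051/60 = 17.5167 ft/s
dp = 0.0253*(133/0.82)*0.075*17.5167^2/(2*32.174) = 1.4675 lbf/ft^2

1.4675 lbf/ft^2


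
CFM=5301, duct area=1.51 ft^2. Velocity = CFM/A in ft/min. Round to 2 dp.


V = 5301 / 1.51 = 3510.60 ft/min

3510.60 ft/min


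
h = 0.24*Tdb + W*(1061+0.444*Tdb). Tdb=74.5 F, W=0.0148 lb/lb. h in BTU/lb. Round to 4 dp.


h = 0.24*74.5 + 0.0148*(1061+0.444*74.5) = 34.0724 BTU/lb

34.0724 BTU/lb


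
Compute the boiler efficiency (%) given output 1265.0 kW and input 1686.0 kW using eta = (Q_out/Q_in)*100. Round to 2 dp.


eta = (1265.0/1686.0)*100 = 75.03 %

75.03 %


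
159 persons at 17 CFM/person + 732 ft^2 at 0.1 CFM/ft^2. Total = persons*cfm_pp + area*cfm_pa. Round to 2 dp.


Total = 159*17 + 732*0.1 = 2776.20 CFM

2776.20 CFM


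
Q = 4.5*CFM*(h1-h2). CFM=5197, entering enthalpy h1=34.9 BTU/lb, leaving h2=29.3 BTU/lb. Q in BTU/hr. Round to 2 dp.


Q = 4.5 * 5197 * (34.9 - 29.3) = 130964.40 BTU/hr

130964.40 BTU/hr


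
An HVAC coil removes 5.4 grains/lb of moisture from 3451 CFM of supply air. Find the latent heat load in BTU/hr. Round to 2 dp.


Q = 0.68 * 3451 * 5.4 = 12672.07 BTU/hr

12672.07 BTU/hr


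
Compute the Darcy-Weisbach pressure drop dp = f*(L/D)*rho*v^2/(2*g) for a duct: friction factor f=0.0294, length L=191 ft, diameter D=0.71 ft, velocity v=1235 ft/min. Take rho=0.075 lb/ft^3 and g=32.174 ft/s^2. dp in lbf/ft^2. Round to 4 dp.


v_fps = 1235/60 = 20.5833 ft/s
dp = 0.0294*(191/0.71)*0.075*20.5833^2/(2*32.174) = 3.9055 lbf/ft^2

3.9055 lbf/ft^2


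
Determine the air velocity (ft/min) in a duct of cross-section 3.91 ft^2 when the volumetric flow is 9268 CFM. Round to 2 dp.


V = 9268 / 3.91 = 2370.33 ft/min

2370.33 ft/min


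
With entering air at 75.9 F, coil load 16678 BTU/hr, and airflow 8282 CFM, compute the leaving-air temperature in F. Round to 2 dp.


dT = 16678/(1.08*8282) = 1.8646
T_leave = 75.9 - 1.8646 = 74.04 F

74.04 F


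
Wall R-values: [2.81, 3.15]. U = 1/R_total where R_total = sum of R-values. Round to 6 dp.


R_total = 2.81 + 3.15 = 5.96
U = 1/5.96 = 0.167785

0.167785


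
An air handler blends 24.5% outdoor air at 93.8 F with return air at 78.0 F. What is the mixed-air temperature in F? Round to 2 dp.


T_mix = 78.0 + (24.5/100)*(93.8-78.0) = 81.87 F

81.87 F


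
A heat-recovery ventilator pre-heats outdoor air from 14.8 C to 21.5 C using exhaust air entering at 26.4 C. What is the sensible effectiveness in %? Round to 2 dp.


eff = (21.5-14.8)/(26.4-14.8)*100 = 57.76 %

57.76 %


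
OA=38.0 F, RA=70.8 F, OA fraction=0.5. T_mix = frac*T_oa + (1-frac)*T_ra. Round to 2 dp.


T_mix = 0.5*38.0 + 0.5*70.8 = 54.40 F

54.40 F


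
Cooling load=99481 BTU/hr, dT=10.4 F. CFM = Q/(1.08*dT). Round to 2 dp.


CFM = 99481 / (1.08 * 10.4) = 8856.93

8856.93 CFM


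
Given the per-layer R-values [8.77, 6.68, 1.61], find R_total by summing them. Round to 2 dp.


R_total = 8.77 + 6.68 + 1.61 = 17.06

17.06


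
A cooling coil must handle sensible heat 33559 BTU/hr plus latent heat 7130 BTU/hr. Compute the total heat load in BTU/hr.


Qt = 33559 + 7130 = 40689 BTU/hr

40689 BTU/hr


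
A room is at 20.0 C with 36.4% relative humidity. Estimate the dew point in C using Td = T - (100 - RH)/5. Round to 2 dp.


Td = 20.0 - (100-36.4)/5 = 7.28 C

7.28 C


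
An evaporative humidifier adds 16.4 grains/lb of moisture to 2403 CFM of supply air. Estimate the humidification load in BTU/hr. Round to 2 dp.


Q = 0.68 * 2403 * 16.4 = 26798.26 BTU/hr

26798.26 BTU/hr


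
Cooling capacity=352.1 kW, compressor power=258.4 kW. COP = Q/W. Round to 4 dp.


COP = 352.1 / 258.4 = 1.3626

1.3626


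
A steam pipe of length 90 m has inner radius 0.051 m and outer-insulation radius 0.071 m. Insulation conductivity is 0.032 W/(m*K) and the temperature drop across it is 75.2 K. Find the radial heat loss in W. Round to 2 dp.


Q = 2*pi*0.032*90*75.2/ln(0.071/0.051) = 4112.95 W

4112.95 W


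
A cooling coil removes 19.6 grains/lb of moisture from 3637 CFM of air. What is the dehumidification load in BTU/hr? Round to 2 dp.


Q = 0.68 * 3637 * 19.6 = 48473.94 BTU/hr

48473.94 BTU/hr


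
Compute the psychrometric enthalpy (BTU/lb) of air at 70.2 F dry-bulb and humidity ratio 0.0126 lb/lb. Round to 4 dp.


h = 0.24*70.2 + 0.0126*(1061+0.444*70.2) = 30.6093 BTU/lb

30.6093 BTU/lb


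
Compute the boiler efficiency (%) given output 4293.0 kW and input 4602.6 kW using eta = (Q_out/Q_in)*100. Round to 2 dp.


eta = (4293.0/4602.6)*100 = 93.27 %

93.27 %


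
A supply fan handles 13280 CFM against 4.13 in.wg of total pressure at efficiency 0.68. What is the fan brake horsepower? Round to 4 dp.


BHP = 13280 * 4.13 / (6356 * 0.68) = 12.6898 hp

12.6898 hp


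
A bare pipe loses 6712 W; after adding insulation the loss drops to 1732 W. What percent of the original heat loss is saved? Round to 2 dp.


Savings = ((6712-1732)/6712)*100 = 74.20 %

74.20 %


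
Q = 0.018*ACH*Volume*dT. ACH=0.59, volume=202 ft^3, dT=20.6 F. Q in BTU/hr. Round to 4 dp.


Q = 0.018 * 0.59 * 202 * 20.6 = 44.1919 BTU/hr

44.1919 BTU/hr


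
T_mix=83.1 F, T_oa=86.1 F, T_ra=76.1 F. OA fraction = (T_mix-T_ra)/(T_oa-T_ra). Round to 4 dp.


frac = (83.1 - 76.1) / (86.1 - 76.1) = 0.7000

0.7000


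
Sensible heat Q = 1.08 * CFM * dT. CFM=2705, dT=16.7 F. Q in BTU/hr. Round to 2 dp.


Q = 1.08 * 2705 * 16.7 = 48787.38 BTU/hr

48787.38 BTU/hr


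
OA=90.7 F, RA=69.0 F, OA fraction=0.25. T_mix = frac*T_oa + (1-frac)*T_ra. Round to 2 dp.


T_mix = 0.25*90.7 + 0.75*69.0 = 74.43 F

74.43 F


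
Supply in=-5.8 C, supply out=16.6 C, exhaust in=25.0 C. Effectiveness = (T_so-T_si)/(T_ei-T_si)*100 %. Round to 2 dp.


eff = (16.6-(-5.8))/(25.0-(-5.8))*100 = 72.73 %

72.73 %


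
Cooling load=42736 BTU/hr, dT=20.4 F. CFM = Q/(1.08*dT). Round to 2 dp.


CFM = 42736 / (1.08 * 20.4) = 1939.72

1939.72 CFM


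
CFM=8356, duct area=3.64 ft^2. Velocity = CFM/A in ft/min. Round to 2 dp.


V = 8356 / 3.64 = 2295.60 ft/min

2295.60 ft/min


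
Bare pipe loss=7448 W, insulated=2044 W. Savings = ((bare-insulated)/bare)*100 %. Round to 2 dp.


Savings = ((7448-2044)/7448)*100 = 72.56 %

72.56 %


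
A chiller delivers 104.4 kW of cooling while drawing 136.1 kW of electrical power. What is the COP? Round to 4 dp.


COP = 104.4 / 136.1 = 0.7671

0.7671


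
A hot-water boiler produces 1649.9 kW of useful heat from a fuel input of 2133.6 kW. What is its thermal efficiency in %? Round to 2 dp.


eta = (1649.9/2133.6)*100 = 77.33 %

77.33 %


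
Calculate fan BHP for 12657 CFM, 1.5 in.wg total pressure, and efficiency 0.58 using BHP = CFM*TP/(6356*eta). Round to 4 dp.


BHP = 12657 * 1.5 / (6356 * 0.58) = 5.1500 hp

5.1500 hp


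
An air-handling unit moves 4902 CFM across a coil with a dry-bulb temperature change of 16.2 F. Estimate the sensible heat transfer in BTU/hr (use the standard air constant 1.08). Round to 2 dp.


Q = 1.08 * 4902 * 16.2 = 85765.39 BTU/hr

85765.39 BTU/hr


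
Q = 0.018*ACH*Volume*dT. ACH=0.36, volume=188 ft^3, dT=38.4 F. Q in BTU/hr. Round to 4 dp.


Q = 0.018 * 0.36 * 188 * 38.4 = 46.7804 BTU/hr

46.7804 BTU/hr


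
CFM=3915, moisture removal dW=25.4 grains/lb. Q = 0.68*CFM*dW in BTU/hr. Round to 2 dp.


Q = 0.68 * 3915 * 25.4 = 67619.88 BTU/hr

67619.88 BTU/hr


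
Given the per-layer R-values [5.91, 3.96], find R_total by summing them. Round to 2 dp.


R_total = 5.91 + 3.96 = 9.87

9.87


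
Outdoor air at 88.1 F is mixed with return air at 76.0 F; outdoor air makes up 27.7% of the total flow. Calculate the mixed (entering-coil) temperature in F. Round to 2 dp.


T_mix = 76.0 + (27.7/100)*(88.1-76.0) = 79.35 F

79.35 F


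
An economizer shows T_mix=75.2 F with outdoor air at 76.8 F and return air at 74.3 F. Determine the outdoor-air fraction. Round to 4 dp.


frac = (75.2 - 74.3) / (76.8 - 74.3) = 0.3600

0.3600


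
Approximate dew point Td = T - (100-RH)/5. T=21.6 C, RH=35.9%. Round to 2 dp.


Td = 21.6 - (100-35.9)/5 = 8.78 C

8.78 C


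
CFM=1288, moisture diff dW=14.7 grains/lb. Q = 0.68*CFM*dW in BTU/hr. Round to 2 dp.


Q = 0.68 * 1288 * 14.7 = 12874.85 BTU/hr

12874.85 BTU/hr


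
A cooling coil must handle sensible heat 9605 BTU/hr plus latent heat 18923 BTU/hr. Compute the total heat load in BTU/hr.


Qt = 9605 + 18923 = 28528 BTU/hr

28528 BTU/hr


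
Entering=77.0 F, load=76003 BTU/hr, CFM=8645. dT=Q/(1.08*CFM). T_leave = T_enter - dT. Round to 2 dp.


dT = 76003/(1.08*8645) = 8.1403
T_leave = 77.0 - 8.1403 = 68.86 F

68.86 F


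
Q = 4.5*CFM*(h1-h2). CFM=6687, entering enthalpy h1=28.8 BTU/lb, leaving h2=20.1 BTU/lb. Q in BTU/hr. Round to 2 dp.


Q = 4.5 * 6687 * (28.8 - 20.1) = 261796.05 BTU/hr

261796.05 BTU/hr


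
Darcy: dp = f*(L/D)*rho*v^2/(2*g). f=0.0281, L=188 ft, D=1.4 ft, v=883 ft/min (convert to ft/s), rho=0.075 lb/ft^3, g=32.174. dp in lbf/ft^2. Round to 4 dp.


v_fps = 883/60 = 14.7167 ft/s
dp = 0.0281*(188/1.4)*0.075*14.7167^2/(2*32.174) = 0.9525 lbf/ft^2

0.9525 lbf/ft^2


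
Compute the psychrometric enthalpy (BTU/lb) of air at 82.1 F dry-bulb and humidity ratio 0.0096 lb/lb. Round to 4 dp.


h = 0.24*82.1 + 0.0096*(1061+0.444*82.1) = 30.2395 BTU/lb

30.2395 BTU/lb


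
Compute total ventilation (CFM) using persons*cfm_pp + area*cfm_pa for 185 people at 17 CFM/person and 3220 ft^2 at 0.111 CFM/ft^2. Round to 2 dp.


Total = 185*17 + 3220*0.111 = 3502.42 CFM

3502.42 CFM


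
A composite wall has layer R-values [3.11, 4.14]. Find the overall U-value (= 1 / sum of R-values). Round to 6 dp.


R_total = 3.11 + 4.14 = 7.25
U = 1/7.25 = 0.137931

0.137931


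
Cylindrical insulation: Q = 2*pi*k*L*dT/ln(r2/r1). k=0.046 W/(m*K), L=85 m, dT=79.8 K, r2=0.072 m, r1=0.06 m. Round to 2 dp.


Q = 2*pi*0.046*85*79.8/ln(0.072/0.06) = 10752.80 W

10752.80 W


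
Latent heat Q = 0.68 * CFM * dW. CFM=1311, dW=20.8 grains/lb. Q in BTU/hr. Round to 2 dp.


Q = 0.68 * 1311 * 20.8 = 18542.78 BTU/hr

18542.78 BTU/hr


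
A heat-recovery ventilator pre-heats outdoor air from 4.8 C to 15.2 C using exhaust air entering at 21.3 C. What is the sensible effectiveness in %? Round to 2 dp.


eff = (15.2-4.8)/(21.3-4.8)*100 = 63.03 %

63.03 %


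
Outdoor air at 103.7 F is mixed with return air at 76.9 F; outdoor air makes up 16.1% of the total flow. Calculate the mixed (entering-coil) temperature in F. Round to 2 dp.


T_mix = 76.9 + (16.1/100)*(103.7-76.9) = 81.21 F

81.21 F


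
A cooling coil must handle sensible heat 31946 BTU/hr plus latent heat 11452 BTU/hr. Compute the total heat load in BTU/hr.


Qt = 31946 + 11452 = 43398 BTU/hr

43398 BTU/hr


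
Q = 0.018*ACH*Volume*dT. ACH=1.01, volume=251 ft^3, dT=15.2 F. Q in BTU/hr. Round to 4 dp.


Q = 0.018 * 1.01 * 251 * 15.2 = 69.3603 BTU/hr

69.3603 BTU/hr


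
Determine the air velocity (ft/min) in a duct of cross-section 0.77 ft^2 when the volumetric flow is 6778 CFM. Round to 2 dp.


V = 6778 / 0.77 = 8802.60 ft/min

8802.60 ft/min


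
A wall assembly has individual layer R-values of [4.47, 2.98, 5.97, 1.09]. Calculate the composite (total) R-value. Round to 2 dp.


R_total = 4.47 + 2.98 + 5.97 + 1.09 = 14.51

14.51


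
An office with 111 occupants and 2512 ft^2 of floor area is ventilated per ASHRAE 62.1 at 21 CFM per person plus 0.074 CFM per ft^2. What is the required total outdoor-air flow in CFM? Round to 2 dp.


Total = 111*21 + 2512*0.074 = 2516.89 CFM

2516.89 CFM


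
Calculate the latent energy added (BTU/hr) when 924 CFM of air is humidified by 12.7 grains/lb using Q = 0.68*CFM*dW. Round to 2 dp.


Q = 0.68 * 924 * 12.7 = 7979.66 BTU/hr

7979.66 BTU/hr


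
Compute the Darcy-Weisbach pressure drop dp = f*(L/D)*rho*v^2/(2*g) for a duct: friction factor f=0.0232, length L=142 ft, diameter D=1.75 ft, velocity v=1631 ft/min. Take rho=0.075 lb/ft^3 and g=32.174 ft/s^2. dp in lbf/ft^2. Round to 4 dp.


v_fps = 1631/60 = 27.1833 ft/s
dp = 0.0232*(142/1.75)*0.075*27.1833^2/(2*32.174) = 1.6213 lbf/ft^2

1.6213 lbf/ft^2


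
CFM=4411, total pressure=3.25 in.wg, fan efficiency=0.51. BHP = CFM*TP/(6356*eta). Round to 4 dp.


BHP = 4411 * 3.25 / (6356 * 0.51) = 4.4225 hp

4.4225 hp


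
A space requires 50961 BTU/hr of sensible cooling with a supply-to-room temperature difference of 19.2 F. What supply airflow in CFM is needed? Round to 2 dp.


CFM = 50961 / (1.08 * 19.2) = 2457.61

2457.61 CFM


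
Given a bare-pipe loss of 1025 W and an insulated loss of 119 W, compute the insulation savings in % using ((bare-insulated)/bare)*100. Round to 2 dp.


Savings = ((1025-119)/1025)*100 = 88.39 %

88.39 %


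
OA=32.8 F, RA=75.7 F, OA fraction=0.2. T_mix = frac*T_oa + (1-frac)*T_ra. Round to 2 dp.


T_mix = 0.2*32.8 + 0.8*75.7 = 67.12 F

67.12 F


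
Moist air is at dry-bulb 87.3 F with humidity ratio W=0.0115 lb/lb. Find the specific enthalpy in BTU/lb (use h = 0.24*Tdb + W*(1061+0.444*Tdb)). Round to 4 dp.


h = 0.24*87.3 + 0.0115*(1061+0.444*87.3) = 33.5993 BTU/lb

33.5993 BTU/lb


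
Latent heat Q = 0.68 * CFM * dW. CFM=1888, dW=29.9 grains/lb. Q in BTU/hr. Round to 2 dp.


Q = 0.68 * 1888 * 29.9 = 38386.82 BTU/hr

38386.82 BTU/hr


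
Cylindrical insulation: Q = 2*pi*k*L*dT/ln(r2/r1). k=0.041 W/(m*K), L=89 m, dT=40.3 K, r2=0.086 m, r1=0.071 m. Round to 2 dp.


Q = 2*pi*0.041*89*40.3/ln(0.086/0.071) = 4820.70 W

4820.70 W


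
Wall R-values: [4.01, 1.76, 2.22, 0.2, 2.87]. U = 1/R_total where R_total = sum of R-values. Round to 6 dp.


R_total = 4.01 + 1.76 + 2.22 + 0.2 + 2.87 = 11.06
U = 1/11.06 = 0.090416

0.090416


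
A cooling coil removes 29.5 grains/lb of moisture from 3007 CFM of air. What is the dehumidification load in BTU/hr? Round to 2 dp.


Q = 0.68 * 3007 * 29.5 = 60320.42 BTU/hr

60320.42 BTU/hr


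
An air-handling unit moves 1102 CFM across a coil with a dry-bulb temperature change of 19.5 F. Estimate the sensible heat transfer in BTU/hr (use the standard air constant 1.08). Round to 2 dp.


Q = 1.08 * 1102 * 19.5 = 23208.12 BTU/hr

23208.12 BTU/hr


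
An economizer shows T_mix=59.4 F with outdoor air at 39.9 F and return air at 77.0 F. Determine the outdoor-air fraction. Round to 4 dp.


frac = (59.4 - 77.0) / (39.9 - 77.0) = 0.4744

0.4744


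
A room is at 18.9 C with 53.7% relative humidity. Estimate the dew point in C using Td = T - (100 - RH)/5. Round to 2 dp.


Td = 18.9 - (100-53.7)/5 = 9.64 C

9.64 C


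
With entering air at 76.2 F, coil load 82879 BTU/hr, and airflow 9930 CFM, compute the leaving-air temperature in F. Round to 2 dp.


dT = 82879/(1.08*9930) = 7.7281
T_leave = 76.2 - 7.7281 = 68.47 F

68.47 F


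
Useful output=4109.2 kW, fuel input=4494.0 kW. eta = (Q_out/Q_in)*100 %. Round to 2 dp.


eta = (4109.2/4494.0)*100 = 91.44 %

91.44 %


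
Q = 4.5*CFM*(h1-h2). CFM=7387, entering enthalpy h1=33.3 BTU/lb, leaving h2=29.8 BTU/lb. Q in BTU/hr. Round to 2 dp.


Q = 4.5 * 7387 * (33.3 - 29.8) = 116345.25 BTU/hr

116345.25 BTU/hr


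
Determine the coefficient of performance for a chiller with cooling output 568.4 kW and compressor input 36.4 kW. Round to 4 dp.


COP = 568.4 / 36.4 = 15.6154

15.6154


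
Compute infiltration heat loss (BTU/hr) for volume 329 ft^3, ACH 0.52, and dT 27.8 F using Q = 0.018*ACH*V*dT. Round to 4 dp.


Q = 0.018 * 0.52 * 329 * 27.8 = 85.6084 BTU/hr

85.6084 BTU/hr


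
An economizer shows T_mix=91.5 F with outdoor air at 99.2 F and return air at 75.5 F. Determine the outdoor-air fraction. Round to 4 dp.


frac = (91.5 - 75.5) / (99.2 - 75.5) = 0.6751

0.6751


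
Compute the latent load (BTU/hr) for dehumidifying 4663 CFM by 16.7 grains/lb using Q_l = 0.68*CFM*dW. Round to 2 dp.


Q = 0.68 * 4663 * 16.7 = 52953.03 BTU/hr

52953.03 BTU/hr


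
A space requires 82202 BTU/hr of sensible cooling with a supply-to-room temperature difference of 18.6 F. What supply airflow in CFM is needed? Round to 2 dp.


CFM = 82202 / (1.08 * 18.6) = 4092.09

4092.09 CFM


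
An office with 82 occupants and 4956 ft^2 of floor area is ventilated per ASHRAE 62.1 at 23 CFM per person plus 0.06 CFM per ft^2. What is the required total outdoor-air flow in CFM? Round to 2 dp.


Total = 82*23 + 4956*0.06 = 2183.36 CFM

2183.36 CFM


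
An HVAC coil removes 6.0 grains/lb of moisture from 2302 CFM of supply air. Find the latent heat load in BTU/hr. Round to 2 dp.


Q = 0.68 * 2302 * 6.0 = 9392.16 BTU/hr

9392.16 BTU/hr


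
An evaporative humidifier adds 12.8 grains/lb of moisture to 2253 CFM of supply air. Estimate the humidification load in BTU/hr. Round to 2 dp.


Q = 0.68 * 2253 * 12.8 = 19610.11 BTU/hr

19610.11 BTU/hr


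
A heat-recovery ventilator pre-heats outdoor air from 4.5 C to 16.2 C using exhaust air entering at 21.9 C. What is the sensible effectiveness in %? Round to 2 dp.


eff = (16.2-4.5)/(21.9-4.5)*100 = 67.24 %

67.24 %


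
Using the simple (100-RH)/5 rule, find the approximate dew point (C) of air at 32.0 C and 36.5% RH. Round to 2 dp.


Td = 32.0 - (100-36.5)/5 = 19.30 C

19.30 C


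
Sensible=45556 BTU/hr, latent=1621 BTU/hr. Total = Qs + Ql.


Qt = 45556 + 1621 = 47177 BTU/hr

47177 BTU/hr


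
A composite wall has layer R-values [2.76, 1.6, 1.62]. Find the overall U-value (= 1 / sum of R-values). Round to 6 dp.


R_total = 2.76 + 1.6 + 1.62 = 5.98
U = 1/5.98 = 0.167224

0.167224


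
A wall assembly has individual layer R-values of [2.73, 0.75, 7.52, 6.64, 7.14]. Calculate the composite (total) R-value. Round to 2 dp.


R_total = 2.73 + 0.75 + 7.52 + 6.64 + 7.14 = 24.78

24.78


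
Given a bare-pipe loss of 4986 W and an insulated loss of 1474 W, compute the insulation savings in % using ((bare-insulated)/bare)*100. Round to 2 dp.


Savings = ((4986-1474)/4986)*100 = 70.44 %

70.44 %


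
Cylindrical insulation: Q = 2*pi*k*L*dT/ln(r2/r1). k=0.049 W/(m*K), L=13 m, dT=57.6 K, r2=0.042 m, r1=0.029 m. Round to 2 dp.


Q = 2*pi*0.049*13*57.6/ln(0.042/0.029) = 622.45 W

622.45 W


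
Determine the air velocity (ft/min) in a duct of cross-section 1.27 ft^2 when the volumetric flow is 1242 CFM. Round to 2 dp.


V = 1242 / 1.27 = 977.95 ft/min

977.95 ft/min


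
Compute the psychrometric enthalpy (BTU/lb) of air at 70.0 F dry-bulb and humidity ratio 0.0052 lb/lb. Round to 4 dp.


h = 0.24*70.0 + 0.0052*(1061+0.444*70.0) = 22.4788 BTU/lb

22.4788 BTU/lb


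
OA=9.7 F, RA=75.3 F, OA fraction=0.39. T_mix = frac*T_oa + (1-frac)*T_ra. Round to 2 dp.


T_mix = 0.39*9.7 + 0.61*75.3 = 49.72 F

49.72 F


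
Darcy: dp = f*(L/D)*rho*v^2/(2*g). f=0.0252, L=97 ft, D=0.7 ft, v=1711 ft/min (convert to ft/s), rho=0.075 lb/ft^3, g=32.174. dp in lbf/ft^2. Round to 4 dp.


v_fps = 1711/60 = 28.5167 ft/s
dp = 0.0252*(97/0.7)*0.075*28.5167^2/(2*32.174) = 3.3098 lbf/ft^2

3.3098 lbf/ft^2


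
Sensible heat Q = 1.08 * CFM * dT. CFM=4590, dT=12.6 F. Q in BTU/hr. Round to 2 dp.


Q = 1.08 * 4590 * 12.6 = 62460.72 BTU/hr

62460.72 BTU/hr


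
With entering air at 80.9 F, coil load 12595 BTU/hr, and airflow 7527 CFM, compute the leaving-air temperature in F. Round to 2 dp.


dT = 12595/(1.08*7527) = 1.5494
T_leave = 80.9 - 1.5494 = 79.35 F

79.35 F


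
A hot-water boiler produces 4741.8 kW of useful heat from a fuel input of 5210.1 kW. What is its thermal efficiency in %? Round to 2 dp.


eta = (4741.8/5210.1)*100 = 91.01 %

91.01 %


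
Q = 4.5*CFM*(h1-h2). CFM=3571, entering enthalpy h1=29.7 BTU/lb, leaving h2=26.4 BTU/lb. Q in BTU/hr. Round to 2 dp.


Q = 4.5 * 3571 * (29.7 - 26.4) = 53029.35 BTU/hr

53029.35 BTU/hr


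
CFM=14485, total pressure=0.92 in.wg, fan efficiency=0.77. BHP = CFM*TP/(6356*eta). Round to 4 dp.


BHP = 14485 * 0.92 / (6356 * 0.77) = 2.7229 hp

2.7229 hp


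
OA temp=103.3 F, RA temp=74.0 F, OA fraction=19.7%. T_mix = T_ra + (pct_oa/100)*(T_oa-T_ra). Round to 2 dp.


T_mix = 74.0 + (19.7/100)*(103.3-74.0) = 79.77 F

79.77 F


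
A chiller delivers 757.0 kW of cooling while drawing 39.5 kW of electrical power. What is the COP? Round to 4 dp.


COP = 757.0 / 39.5 = 19.1646

19.1646


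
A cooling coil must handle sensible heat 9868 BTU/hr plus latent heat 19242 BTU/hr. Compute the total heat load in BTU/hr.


Qt = 9868 + 19242 = 29110 BTU/hr

29110 BTU/hr


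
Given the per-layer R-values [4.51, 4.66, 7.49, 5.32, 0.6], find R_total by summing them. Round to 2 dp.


R_total = 4.51 + 4.66 + 7.49 + 5.32 + 0.6 = 22.58

22.58


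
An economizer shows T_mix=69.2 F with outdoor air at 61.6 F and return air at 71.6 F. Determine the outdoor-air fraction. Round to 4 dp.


frac = (69.2 - 71.6) / (61.6 - 71.6) = 0.2400

0.2400


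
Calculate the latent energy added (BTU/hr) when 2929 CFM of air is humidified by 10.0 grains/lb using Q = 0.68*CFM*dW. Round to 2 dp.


Q = 0.68 * 2929 * 10.0 = 19917.20 BTU/hr

19917.20 BTU/hr


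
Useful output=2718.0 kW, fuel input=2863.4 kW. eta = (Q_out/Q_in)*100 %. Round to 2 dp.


eta = (2718.0/2863.4)*100 = 94.92 %

94.92 %


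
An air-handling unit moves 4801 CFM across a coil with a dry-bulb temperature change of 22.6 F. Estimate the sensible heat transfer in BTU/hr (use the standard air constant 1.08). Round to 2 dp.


Q = 1.08 * 4801 * 22.6 = 117182.81 BTU/hr

117182.81 BTU/hr


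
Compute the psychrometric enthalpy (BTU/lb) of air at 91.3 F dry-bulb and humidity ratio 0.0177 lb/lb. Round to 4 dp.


h = 0.24*91.3 + 0.0177*(1061+0.444*91.3) = 41.4092 BTU/lb

41.4092 BTU/lb


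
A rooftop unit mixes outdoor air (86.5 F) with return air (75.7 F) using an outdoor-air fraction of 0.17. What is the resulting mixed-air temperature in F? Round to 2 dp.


T_mix = 0.17*86.5 + 0.83*75.7 = 77.54 F

77.54 F


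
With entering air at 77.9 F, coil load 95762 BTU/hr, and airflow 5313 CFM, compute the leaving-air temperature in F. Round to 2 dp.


dT = 95762/(1.08*5313) = 16.6890
T_leave = 77.9 - 16.6890 = 61.21 F

61.21 F


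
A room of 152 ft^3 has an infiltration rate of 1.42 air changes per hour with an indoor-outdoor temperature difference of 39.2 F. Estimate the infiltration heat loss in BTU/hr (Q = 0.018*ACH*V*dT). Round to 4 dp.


Q = 0.018 * 1.42 * 152 * 39.2 = 152.2967 BTU/hr

152.2967 BTU/hr


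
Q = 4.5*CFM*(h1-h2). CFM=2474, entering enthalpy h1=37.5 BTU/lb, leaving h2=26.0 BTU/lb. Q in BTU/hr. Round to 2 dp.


Q = 4.5 * 2474 * (37.5 - 26.0) = 128029.50 BTU/hr

128029.50 BTU/hr


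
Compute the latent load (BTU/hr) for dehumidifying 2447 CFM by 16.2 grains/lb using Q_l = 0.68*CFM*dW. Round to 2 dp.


Q = 0.68 * 2447 * 16.2 = 26956.15 BTU/hr

26956.15 BTU/hr


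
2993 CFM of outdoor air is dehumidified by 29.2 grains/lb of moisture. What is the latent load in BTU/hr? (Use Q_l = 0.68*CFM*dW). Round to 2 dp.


Q = 0.68 * 2993 * 29.2 = 59429.01 BTU/hr

59429.01 BTU/hr


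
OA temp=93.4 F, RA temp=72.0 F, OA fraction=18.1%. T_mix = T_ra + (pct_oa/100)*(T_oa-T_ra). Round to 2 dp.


T_mix = 72.0 + (18.1/100)*(93.4-72.0) = 75.87 F

75.87 F


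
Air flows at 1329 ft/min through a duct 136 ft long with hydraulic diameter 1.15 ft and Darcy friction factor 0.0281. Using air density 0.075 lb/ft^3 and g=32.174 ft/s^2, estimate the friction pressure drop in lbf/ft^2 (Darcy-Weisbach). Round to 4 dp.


v_fps = 1329/60 = 22.15 ft/s
dp = 0.0281*(136/1.15)*0.075*22.15^2/(2*32.174) = 1.9003 lbf/ft^2

1.9003 lbf/ft^2


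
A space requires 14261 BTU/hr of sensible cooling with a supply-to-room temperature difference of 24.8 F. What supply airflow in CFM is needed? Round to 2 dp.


CFM = 14261 / (1.08 * 24.8) = 532.44

532.44 CFM


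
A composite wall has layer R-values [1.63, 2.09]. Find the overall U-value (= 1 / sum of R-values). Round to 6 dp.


R_total = 1.63 + 2.09 = 3.72
U = 1/3.72 = 0.268817

0.268817


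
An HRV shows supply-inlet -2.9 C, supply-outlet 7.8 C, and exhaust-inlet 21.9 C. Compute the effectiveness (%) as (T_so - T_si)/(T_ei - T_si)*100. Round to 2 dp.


eff = (7.8-(-2.9))/(21.9-(-2.9))*100 = 43.15 %

43.15 %


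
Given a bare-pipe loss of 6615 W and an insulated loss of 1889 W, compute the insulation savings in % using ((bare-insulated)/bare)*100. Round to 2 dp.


Savings = ((6615-1889)/6615)*100 = 71.44 %

71.44 %


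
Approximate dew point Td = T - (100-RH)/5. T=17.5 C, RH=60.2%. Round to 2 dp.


Td = 17.5 - (100-60.2)/5 = 9.54 C

9.54 C


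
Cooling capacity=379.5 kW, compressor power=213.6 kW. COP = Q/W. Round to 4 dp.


COP = 379.5 / 213.6 = 1.7767

1.7767


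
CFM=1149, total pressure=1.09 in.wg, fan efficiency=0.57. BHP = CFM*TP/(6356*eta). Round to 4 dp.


BHP = 1149 * 1.09 / (6356 * 0.57) = 0.3457 hp

0.3457 hp


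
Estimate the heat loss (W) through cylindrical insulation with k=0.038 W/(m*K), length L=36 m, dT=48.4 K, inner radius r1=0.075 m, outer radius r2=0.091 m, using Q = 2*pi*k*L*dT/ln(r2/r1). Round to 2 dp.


Q = 2*pi*0.038*36*48.4/ln(0.091/0.075) = 2151.39 W

2151.39 W


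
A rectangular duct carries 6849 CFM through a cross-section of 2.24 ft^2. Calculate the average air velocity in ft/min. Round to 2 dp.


V = 6849 / 2.24 = 3057.59 ft/min

3057.59 ft/min


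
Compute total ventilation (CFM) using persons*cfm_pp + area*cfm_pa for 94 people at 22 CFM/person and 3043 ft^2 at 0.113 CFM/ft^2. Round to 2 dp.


Total = 94*22 + 3043*0.113 = 2411.86 CFM

2411.86 CFM


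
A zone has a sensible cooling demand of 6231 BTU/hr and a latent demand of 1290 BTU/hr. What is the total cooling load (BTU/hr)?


Qt = 6231 + 1290 = 7521 BTU/hr

7521 BTU/hr


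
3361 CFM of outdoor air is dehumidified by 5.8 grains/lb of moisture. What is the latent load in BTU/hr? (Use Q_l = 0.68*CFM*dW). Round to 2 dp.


Q = 0.68 * 3361 * 5.8 = 13255.78 BTU/hr

13255.78 BTU/hr


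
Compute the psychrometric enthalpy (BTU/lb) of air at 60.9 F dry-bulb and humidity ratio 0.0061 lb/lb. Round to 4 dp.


h = 0.24*60.9 + 0.0061*(1061+0.444*60.9) = 21.2530 BTU/lb

21.2530 BTU/lb


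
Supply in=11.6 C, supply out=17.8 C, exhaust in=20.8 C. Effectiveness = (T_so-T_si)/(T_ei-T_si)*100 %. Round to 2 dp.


eff = (17.8-11.6)/(20.8-11.6)*100 = 67.39 %

67.39 %


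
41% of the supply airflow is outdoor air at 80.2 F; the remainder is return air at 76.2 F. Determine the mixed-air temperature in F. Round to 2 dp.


T_mix = 0.41*80.2 + 0.59*76.2 = 77.84 F

77.84 F


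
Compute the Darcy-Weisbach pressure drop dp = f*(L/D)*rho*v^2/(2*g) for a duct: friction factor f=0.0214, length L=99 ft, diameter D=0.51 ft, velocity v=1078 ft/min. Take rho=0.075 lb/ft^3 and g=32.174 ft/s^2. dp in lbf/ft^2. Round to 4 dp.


v_fps = 1078/60 = 17.9667 ft/s
dp = 0.0214*(99/0.51)*0.075*17.9667^2/(2*32.174) = 1.5629 lbf/ft^2

1.5629 lbf/ft^2


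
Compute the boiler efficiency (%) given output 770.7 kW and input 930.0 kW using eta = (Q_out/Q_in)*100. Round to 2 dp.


eta = (770.7/930.0)*100 = 82.87 %

82.87 %


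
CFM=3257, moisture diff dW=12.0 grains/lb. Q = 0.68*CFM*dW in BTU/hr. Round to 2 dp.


Q = 0.68 * 3257 * 12.0 = 26577.12 BTU/hr

26577.12 BTU/hr


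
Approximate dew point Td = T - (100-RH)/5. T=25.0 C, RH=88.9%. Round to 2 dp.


Td = 25.0 - (100-88.9)/5 = 22.78 C

22.78 C


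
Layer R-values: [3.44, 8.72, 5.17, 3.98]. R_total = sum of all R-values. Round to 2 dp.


R_total = 3.44 + 8.72 + 5.17 + 3.98 = 21.31

21.31


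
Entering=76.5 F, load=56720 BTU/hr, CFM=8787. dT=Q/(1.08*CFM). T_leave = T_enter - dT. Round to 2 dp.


dT = 56720/(1.08*8787) = 5.9768
T_leave = 76.5 - 5.9768 = 70.52 F

70.52 F


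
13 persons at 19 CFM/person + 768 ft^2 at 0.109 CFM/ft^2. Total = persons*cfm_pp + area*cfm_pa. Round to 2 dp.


Total = 13*19 + 768*0.109 = 330.71 CFM

330.71 CFM


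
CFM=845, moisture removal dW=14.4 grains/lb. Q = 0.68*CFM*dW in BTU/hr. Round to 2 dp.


Q = 0.68 * 845 * 14.4 = 8274.24 BTU/hr

8274.24 BTU/hr
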